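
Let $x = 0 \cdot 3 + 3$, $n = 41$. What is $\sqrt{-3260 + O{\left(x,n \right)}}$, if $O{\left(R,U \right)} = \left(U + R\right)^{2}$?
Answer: $2 i \sqrt{331} \approx 36.387 i$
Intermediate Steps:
$x = 3$ ($x = 0 + 3 = 3$)
$O{\left(R,U \right)} = \left(R + U\right)^{2}$
$\sqrt{-3260 + O{\left(x,n \right)}} = \sqrt{-3260 + \left(3 + 41\right)^{2}} = \sqrt{-3260 + 44^{2}} = \sqrt{-3260 + 1936} = \sqrt{-1324} = 2 i \sqrt{331}$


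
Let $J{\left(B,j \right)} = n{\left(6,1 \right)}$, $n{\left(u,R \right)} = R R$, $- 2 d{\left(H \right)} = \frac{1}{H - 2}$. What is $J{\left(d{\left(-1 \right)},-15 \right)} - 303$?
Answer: $-302$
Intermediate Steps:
$d{\left(H \right)} = - \frac{1}{2 \left(-2 + H\right)}$ ($d{\left(H \right)} = - \frac{1}{2 \left(H - 2\right)} = - \frac{1}{2 \left(-2 + H\right)}$)
$n{\left(u,R \right)} = R^{2}$
$J{\left(B,j \right)} = 1$ ($J{\left(B,j \right)} = 1^{2} = 1$)
$J{\left(d{\left(-1 \right)},-15 \right)} - 303 = 1 - 303 = -302$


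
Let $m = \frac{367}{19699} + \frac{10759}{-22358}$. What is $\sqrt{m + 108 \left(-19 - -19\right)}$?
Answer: $\frac{i \sqrt{1831256409199990}}{62918606} \approx 0.68014 i$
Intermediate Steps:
$m = - \frac{29105165}{62918606}$ ($m = 367 \cdot \frac{1}{19699} + 10759 \left(- \frac{1}{22358}\right) = \frac{367}{19699} - \frac{1537}{3194} = - \frac{29105165}{62918606} \approx -0.46258$)
$\sqrt{m + 108 \left(-19 - -19\right)} = \sqrt{- \frac{29105165}{62918606} + 108 \left(-19 - -19\right)} = \sqrt{- \frac{29105165}{62918606} + 108 \left(-19 + \left(-17 + 36\right)\right)} = \sqrt{- \frac{29105165}{62918606} + 108 \left(-19 + 19\right)} = \sqrt{- \frac{29105165}{62918606} + 108 \cdot 0} = \sqrt{- \frac{29105165}{62918606} + 0} = \sqrt{- \frac{29105165}{62918606}} = \frac{i \sqrt{1831256409199990}}{62918606}$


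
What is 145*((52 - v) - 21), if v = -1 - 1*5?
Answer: 5365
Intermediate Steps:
v = -6 (v = -1 - 5 = -6)
145*((52 - v) - 21) = 145*((52 - 1*(-6)) - 21) = 145*((52 + 6) - 21) = 145*(58 - 21) = 145*37 = 5365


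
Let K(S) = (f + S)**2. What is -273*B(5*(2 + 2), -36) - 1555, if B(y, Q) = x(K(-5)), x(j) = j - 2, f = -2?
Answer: -14386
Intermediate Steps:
K(S) = (-2 + S)**2
x(j) = -2 + j
B(y, Q) = 47 (B(y, Q) = -2 + (-2 - 5)**2 = -2 + (-7)**2 = -2 + 49 = 47)
-273*B(5*(2 + 2), -36) - 1555 = -273*47 - 1555 = -12831 - 1555 = -14386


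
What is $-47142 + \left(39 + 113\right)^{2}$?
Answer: $-24038$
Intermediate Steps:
$-47142 + \left(39 + 113\right)^{2} = -47142 + 152^{2} = -47142 + 23104 = -24038$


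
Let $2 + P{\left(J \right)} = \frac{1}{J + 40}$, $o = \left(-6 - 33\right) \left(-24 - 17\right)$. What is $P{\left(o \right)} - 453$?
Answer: $- \frac{745744}{1639} \approx -455.0$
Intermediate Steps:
$o = 1599$ ($o = \left(-39\right) \left(-41\right) = 1599$)
$P{\left(J \right)} = -2 + \frac{1}{40 + J}$ ($P{\left(J \right)} = -2 + \frac{1}{J + 40} = -2 + \frac{1}{40 + J}$)
$P{\left(o \right)} - 453 = \frac{-79 - 3198}{40 + 1599} - 453 = \frac{-79 - 3198}{1639} - 453 = \frac{1}{1639} \left(-3277\right) - 453 = - \frac{3277}{1639} - 453 = - \frac{745744}{1639}$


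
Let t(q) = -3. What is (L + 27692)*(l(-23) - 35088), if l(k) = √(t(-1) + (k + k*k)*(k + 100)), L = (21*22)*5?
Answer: -1052710176 + 30002*√38959 ≈ -1.0468e+9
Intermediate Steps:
L = 2310 (L = 462*5 = 2310)
l(k) = √(-3 + (100 + k)*(k + k²)) (l(k) = √(-3 + (k + k*k)*(k + 100)) = √(-3 + (k + k²)*(100 + k)) = √(-3 + (100 + k)*(k + k²)))
(L + 27692)*(l(-23) - 35088) = (2310 + 27692)*(√(-3 + (-23)³ + 100*(-23) + 101*(-23)²) - 35088) = 30002*(√(-3 - 12167 - 2300 + 101*529) - 35088) = 30002*(√(-3 - 12167 - 2300 + 53429) - 35088) = 30002*(√38959 - 35088) = 30002*(-35088 + √38959) = -1052710176 + 30002*√38959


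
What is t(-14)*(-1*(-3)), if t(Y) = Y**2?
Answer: 588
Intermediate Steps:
t(-14)*(-1*(-3)) = (-14)**2*(-1*(-3)) = 196*3 = 588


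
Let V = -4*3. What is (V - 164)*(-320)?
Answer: 56320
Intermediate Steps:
V = -12
(V - 164)*(-320) = (-12 - 164)*(-320) = -176*(-320) = 56320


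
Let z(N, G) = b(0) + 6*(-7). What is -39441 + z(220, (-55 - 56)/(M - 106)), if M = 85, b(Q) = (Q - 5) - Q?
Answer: -39488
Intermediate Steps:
b(Q) = -5 (b(Q) = (-5 + Q) - Q = -5)
z(N, G) = -47 (z(N, G) = -5 + 6*(-7) = -5 - 42 = -47)
-39441 + z(220, (-55 - 56)/(M - 106)) = -39441 - 47 = -39488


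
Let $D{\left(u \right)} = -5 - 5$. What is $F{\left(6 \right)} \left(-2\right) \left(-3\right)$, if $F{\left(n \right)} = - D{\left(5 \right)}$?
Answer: $60$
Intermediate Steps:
$D{\left(u \right)} = -10$ ($D{\left(u \right)} = -5 - 5 = -10$)
$F{\left(n \right)} = 10$ ($F{\left(n \right)} = \left(-1\right) \left(-10\right) = 10$)
$F{\left(6 \right)} \left(-2\right) \left(-3\right) = 10 \left(-2\right) \left(-3\right) = \left(-20\right) \left(-3\right) = 60$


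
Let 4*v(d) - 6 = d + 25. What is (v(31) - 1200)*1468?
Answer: -1738846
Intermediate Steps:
v(d) = 31/4 + d/4 (v(d) = 3/2 + (d + 25)/4 = 3/2 + (25 + d)/4 = 3/2 + (25/4 + d/4) = 31/4 + d/4)
(v(31) - 1200)*1468 = ((31/4 + (1/4)*31) - 1200)*1468 = ((31/4 + 31/4) - 1200)*1468 = (31/2 - 1200)*1468 = -2369/2*1468 = -1738846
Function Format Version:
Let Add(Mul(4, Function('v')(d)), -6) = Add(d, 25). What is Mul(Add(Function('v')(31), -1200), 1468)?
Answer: -1738846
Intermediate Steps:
Function('v')(d) = Add(Rational(31, 4), Mul(Rational(1, 4), d)) (Function('v')(d) = Add(Rational(3, 2), Mul(Rational(1, 4), Add(d, 25))) = Add(Rational(3, 2), Mul(Rational(1, 4), Add(25, d))) = Add(Rational(3, 2), Add(Rational(25, 4), Mul(Rational(1, 4), d))) = Add(Rational(31, 4), Mul(Rational(1, 4), d)))
Mul(Add(Function('v')(31), -1200), 1468) = Mul(Add(Add(Rational(31, 4), Mul(Rational(1, 4), 31)), -1200), 1468) = Mul(Add(Add(Rational(31, 4), Rational(31, 4)), -1200), 1468) = Mul(Add(Rational(31, 2), -1200), 1468) = Mul(Rational(-2369, 2), 1468) = -1738846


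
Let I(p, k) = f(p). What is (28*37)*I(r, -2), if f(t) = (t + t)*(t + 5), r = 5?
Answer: 103600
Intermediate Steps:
f(t) = 2*t*(5 + t) (f(t) = (2*t)*(5 + t) = 2*t*(5 + t))
I(p, k) = 2*p*(5 + p)
(28*37)*I(r, -2) = (28*37)*(2*5*(5 + 5)) = 1036*(2*5*10) = 1036*100 = 103600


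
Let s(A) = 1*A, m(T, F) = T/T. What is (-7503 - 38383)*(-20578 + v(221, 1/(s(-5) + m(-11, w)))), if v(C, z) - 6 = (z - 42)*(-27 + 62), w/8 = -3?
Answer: 2023641429/2 ≈ 1.0118e+9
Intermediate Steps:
w = -24 (w = 8*(-3) = -24)
m(T, F) = 1
s(A) = A
v(C, z) = -1464 + 35*z (v(C, z) = 6 + (z - 42)*(-27 + 62) = 6 + (-42 + z)*35 = 6 + (-1470 + 35*z) = -1464 + 35*z)
(-7503 - 38383)*(-20578 + v(221, 1/(s(-5) + m(-11, w)))) = (-7503 - 38383)*(-20578 + (-1464 + 35/(-5 + 1))) = -45886*(-20578 + (-1464 + 35/(-4))) = -45886*(-20578 + (-1464 + 35*(-1/4))) = -45886*(-20578 + (-1464 - 35/4)) = -45886*(-20578 - 5891/4) = -45886*(-88203/4) = 2023641429/2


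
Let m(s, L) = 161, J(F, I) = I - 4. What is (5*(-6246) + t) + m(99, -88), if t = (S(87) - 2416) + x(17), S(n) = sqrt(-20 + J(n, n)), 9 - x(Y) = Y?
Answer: -33493 + 3*sqrt(7) ≈ -33485.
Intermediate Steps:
J(F, I) = -4 + I
x(Y) = 9 - Y
S(n) = sqrt(-24 + n) (S(n) = sqrt(-20 + (-4 + n)) = sqrt(-24 + n))
t = -2424 + 3*sqrt(7) (t = (sqrt(-24 + 87) - 2416) + (9 - 1*17) = (sqrt(63) - 2416) + (9 - 17) = (3*sqrt(7) - 2416) - 8 = (-2416 + 3*sqrt(7)) - 8 = -2424 + 3*sqrt(7) ≈ -2416.1)
(5*(-6246) + t) + m(99, -88) = (5*(-6246) + (-2424 + 3*sqrt(7))) + 161 = (-31230 + (-2424 + 3*sqrt(7))) + 161 = (-33654 + 3*sqrt(7)) + 161 = -33493 + 3*sqrt(7)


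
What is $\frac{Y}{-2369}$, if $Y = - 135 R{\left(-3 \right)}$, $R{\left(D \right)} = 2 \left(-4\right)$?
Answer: $- \frac{1080}{2369} \approx -0.45589$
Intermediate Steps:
$R{\left(D \right)} = -8$
$Y = 1080$ ($Y = \left(-135\right) \left(-8\right) = 1080$)
$\frac{Y}{-2369} = \frac{1080}{-2369} = 1080 \left(- \frac{1}{2369}\right) = - \frac{1080}{2369}$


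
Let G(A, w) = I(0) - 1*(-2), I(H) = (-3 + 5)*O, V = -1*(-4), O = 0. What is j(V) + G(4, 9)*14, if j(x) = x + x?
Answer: 36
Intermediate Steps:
V = 4
I(H) = 0 (I(H) = (-3 + 5)*0 = 2*0 = 0)
j(x) = 2*x
G(A, w) = 2 (G(A, w) = 0 - 1*(-2) = 0 + 2 = 2)
j(V) + G(4, 9)*14 = 2*4 + 2*14 = 8 + 28 = 36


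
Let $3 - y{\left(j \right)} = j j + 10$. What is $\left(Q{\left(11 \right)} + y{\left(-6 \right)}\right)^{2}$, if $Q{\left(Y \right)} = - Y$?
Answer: $2916$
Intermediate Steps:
$y{\left(j \right)} = -7 - j^{2}$ ($y{\left(j \right)} = 3 - \left(j j + 10\right) = 3 - \left(j^{2} + 10\right) = 3 - \left(10 + j^{2}\right) = -7 - j^{2}$)
$\left(Q{\left(11 \right)} + y{\left(-6 \right)}\right)^{2} = \left(\left(-1\right) 11 - 43\right)^{2} = \left(-11 - 43\right)^{2} = \left(-54\right)^{2} = 2916$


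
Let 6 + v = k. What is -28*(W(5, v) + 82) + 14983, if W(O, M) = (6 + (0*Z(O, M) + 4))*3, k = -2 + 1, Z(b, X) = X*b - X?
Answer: 11847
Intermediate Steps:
Z(b, X) = -X + X*b
k = -1
v = -7 (v = -6 - 1 = -7)
W(O, M) = 30 (W(O, M) = (6 + (0*(M*(-1 + O)) + 4))*3 = (6 + (0 + 4))*3 = (6 + 4)*3 = 10*3 = 30)
-28*(W(5, v) + 82) + 14983 = -28*(30 + 82) + 14983 = -28*112 + 14983 = -3136 + 14983 = 11847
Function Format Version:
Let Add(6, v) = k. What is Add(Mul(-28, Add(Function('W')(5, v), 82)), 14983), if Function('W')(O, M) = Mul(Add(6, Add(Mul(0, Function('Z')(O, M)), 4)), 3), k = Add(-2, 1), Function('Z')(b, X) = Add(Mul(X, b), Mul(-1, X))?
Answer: 11847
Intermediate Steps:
Function('Z')(b, X) = Add(Mul(-1, X), Mul(X, b))
k = -1
v = -7 (v = Add(-6, -1) = -7)
Function('W')(O, M) = 30 (Function('W')(O, M) = Mul(Add(6, Add(Mul(0, Mul(M, Add(-1, O))), 4)), 3) = Mul(Add(6, Add(0, 4)), 3) = Mul(Add(6, 4), 3) = Mul(10, 3) = 30)
Add(Mul(-28, Add(Function('W')(5, v), 82)), 14983) = Add(Mul(-28, Add(30, 82)), 14983) = Add(Mul(-28, 112), 14983) = Add(-3136, 14983) = 11847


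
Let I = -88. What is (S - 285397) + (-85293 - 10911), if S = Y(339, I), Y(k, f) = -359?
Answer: -381960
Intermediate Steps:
S = -359
(S - 285397) + (-85293 - 10911) = (-359 - 285397) + (-85293 - 10911) = -285756 - 96204 = -381960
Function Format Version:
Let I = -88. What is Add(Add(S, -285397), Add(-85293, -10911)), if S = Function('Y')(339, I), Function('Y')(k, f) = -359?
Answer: -381960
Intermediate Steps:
S = -359
Add(Add(S, -285397), Add(-85293, -10911)) = Add(Add(-359, -285397), Add(-85293, -10911)) = Add(-285756, -96204) = -381960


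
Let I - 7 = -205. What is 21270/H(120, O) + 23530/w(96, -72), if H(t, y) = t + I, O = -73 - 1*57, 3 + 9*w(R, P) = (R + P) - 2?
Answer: 2685655/247 ≈ 10873.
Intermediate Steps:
w(R, P) = -5/9 + P/9 + R/9 (w(R, P) = -1/3 + ((R + P) - 2)/9 = -1/3 + ((P + R) - 2)/9 = -1/3 + (-2 + P + R)/9 = -1/3 + (-2/9 + P/9 + R/9) = -5/9 + P/9 + R/9)
I = -198 (I = 7 - 205 = -198)
O = -130 (O = -73 - 57 = -130)
H(t, y) = -198 + t (H(t, y) = t - 198 = -198 + t)
21270/H(120, O) + 23530/w(96, -72) = 21270/(-198 + 120) + 23530/(-5/9 + (1/9)*(-72) + (1/9)*96) = 21270/(-78) + 23530/(-5/9 - 8 + 32/3) = 21270*(-1/78) + 23530/(19/9) = -3545/13 + 23530*(9/19) = -3545/13 + 211770/19 = 2685655/247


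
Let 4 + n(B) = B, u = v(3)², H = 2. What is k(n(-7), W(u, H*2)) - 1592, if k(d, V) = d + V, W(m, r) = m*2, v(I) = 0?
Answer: -1603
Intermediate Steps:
u = 0 (u = 0² = 0)
W(m, r) = 2*m
n(B) = -4 + B
k(d, V) = V + d
k(n(-7), W(u, H*2)) - 1592 = (2*0 + (-4 - 7)) - 1592 = (0 - 11) - 1592 = -11 - 1592 = -1603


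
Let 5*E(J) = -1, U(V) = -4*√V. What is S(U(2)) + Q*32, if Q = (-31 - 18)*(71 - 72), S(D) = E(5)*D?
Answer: 1568 + 4*√2/5 ≈ 1569.1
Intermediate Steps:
E(J) = -⅕ (E(J) = (⅕)*(-1) = -⅕)
S(D) = -D/5
Q = 49 (Q = -49*(-1) = 49)
S(U(2)) + Q*32 = -(-4)*√2/5 + 49*32 = 4*√2/5 + 1568 = 1568 + 4*√2/5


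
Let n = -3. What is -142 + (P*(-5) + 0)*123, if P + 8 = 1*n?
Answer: 6623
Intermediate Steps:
P = -11 (P = -8 + 1*(-3) = -8 - 3 = -11)
-142 + (P*(-5) + 0)*123 = -142 + (-11*(-5) + 0)*123 = -142 + (55 + 0)*123 = -142 + 55*123 = -142 + 6765 = 6623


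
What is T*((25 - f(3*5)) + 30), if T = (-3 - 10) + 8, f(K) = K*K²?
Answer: 16600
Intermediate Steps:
f(K) = K³
T = -5 (T = -13 + 8 = -5)
T*((25 - f(3*5)) + 30) = -5*((25 - (3*5)³) + 30) = -5*((25 - 1*15³) + 30) = -5*((25 - 1*3375) + 30) = -5*((25 - 3375) + 30) = -5*(-3350 + 30) = -5*(-3320) = 16600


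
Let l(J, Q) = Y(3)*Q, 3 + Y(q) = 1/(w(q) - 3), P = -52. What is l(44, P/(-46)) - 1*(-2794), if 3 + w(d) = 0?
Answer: 192539/69 ≈ 2790.4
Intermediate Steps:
w(d) = -3 (w(d) = -3 + 0 = -3)
Y(q) = -19/6 (Y(q) = -3 + 1/(-3 - 3) = -3 + 1/(-6) = -3 - 1/6 = -19/6)
l(J, Q) = -19*Q/6
l(44, P/(-46)) - 1*(-2794) = -(-494)/(3*(-46)) - 1*(-2794) = -(-494)*(-1)/(3*46) + 2794 = -19/6*26/23 + 2794 = -247/69 + 2794 = 192539/69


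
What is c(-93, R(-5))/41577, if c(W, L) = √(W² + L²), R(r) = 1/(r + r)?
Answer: √864901/415770 ≈ 0.0022368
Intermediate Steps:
R(r) = 1/(2*r)
c(W, L) = √(L² + W²)
c(-93, R(-5))/41577 = √(((½)/(-5))² + (-93)²)/41577 = √(((½)*(-⅕))² + 8649)*(1/41577) = √((-⅒)² + 8649)*(1/41577) = √(1/100 + 8649)*(1/41577) = √(864901/100)*(1/41577) = (√864901/10)*(1/41577) = √864901/415770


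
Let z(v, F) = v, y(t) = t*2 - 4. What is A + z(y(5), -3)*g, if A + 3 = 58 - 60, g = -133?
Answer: -803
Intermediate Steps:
y(t) = -4 + 2*t (y(t) = 2*t - 4 = -4 + 2*t)
A = -5 (A = -3 + (58 - 60) = -3 - 2 = -5)
A + z(y(5), -3)*g = -5 + (-4 + 2*5)*(-133) = -5 + (-4 + 10)*(-133) = -5 + 6*(-133) = -5 - 798 = -803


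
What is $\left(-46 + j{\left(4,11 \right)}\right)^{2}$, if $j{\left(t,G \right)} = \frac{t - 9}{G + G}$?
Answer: $\frac{1034289}{484} \approx 2137.0$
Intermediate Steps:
$j{\left(t,G \right)} = \frac{-9 + t}{2 G}$
$\left(-46 + j{\left(4,11 \right)}\right)^{2} = \left(-46 + \frac{-9 + 4}{2 \cdot 11}\right)^{2} = \left(-46 + \frac{1}{2} \cdot \frac{1}{11} \left(-5\right)\right)^{2} = \left(-46 - \frac{5}{22}\right)^{2} = \left(- \frac{1017}{22}\right)^{2} = \frac{1034289}{484}$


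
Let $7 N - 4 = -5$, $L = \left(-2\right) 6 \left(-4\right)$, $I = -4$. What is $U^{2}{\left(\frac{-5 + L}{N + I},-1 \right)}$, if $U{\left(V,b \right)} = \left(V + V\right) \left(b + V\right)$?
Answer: $\frac{39465795600}{707281} \approx 55799.0$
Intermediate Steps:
$L = 48$ ($L = \left(-12\right) \left(-4\right) = 48$)
$N = - \frac{1}{7}$ ($N = \frac{4}{7} + \frac{1}{7} \left(-5\right) = \frac{4}{7} - \frac{5}{7} = - \frac{1}{7} \approx -0.14286$)
$U{\left(V,b \right)} = 2 V \left(V + b\right)$
$U^{2}{\left(\frac{-5 + L}{N + I},-1 \right)} = \left(2 \frac{-5 + 48}{- \frac{1}{7} - 4} \left(\frac{-5 + 48}{- \frac{1}{7} - 4} - 1\right)\right)^{2} = \left(2 \frac{43}{- \frac{29}{7}} \left(\frac{43}{- \frac{29}{7}} - 1\right)\right)^{2} = \left(2 \cdot 43 \left(- \frac{7}{29}\right) \left(43 \left(- \frac{7}{29}\right) - 1\right)\right)^{2} = \left(2 \left(- \frac{301}{29}\right) \left(- \frac{301}{29} - 1\right)\right)^{2} = \left(2 \left(- \frac{301}{29}\right) \left(- \frac{330}{29}\right)\right)^{2} = \left(\frac{198660}{841}\right)^{2} = \frac{39465795600}{707281}$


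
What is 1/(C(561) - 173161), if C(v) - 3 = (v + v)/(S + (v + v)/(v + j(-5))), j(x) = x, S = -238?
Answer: -3859/668235070 ≈ -5.7749e-6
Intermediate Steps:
C(v) = 3 + 2*v/(-238 + 2*v/(-5 + v)) (C(v) = 3 + (v + v)/(-238 + (v + v)/(v - 5)) = 3 + (2*v)/(-238 + (2*v)/(-5 + v)) = 3 + (2*v)/(-238 + 2*v/(-5 + v)) = 3 + 2*v/(-238 + 2*v/(-5 + v)))
1/(C(561) - 173161) = 1/((-1785 - 1*561² + 359*561)/(-595 + 118*561) - 173161) = 1/((-1785 - 1*314721 + 201399)/(-595 + 66198) - 173161) = 1/((-1785 - 314721 + 201399)/65603 - 173161) = 1/((1/65603)*(-115107) - 173161) = 1/(-6771/3859 - 173161) = 1/(-668235070/3859) = -3859/668235070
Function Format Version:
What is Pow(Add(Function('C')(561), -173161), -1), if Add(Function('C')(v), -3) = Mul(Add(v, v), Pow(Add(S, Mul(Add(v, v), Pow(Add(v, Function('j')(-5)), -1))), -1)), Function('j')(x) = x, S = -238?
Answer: Rational(-3859, 668235070) ≈ -5.7749e-6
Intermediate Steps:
Function('C')(v) = Add(3, Mul(2, v, Pow(Add(-238, Mul(2, v, Pow(Add(-5, v), -1))), -1))) (Function('C')(v) = Add(3, Mul(Add(v, v), Pow(Add(-238, Mul(Add(v, v), Pow(Add(v, -5), -1))), -1))) = Add(3, Mul(Mul(2, v), Pow(Add(-238, Mul(Mul(2, v), Pow(Add(-5, v), -1))), -1))) = Add(3, Mul(Mul(2, v), Pow(Add(-238, Mul(2, v, Pow(Add(-5, v), -1))), -1))) = Add(3, Mul(2, v, Pow(Add(-238, Mul(2, v, Pow(Add(-5, v), -1))), -1))))
Pow(Add(Function('C')(561), -173161), -1) = Pow(Add(Mul(Pow(Add(-595, Mul(118, 561)), -1), Add(-1785, Mul(-1, Pow(561, 2)), Mul(359, 561))), -173161), -1) = Pow(Add(Mul(Pow(Add(-595, 66198), -1), Add(-1785, Mul(-1, 314721), 201399)), -173161), -1) = Pow(Add(Mul(Pow(65603, -1), Add(-1785, -314721, 201399)), -173161), -1) = Pow(Add(Mul(Rational(1, 65603), -115107), -173161), -1) = Pow(Add(Rational(-6771, 3859), -173161), -1) = Pow(Rational(-668235070, 3859), -1) = Rational(-3859, 668235070)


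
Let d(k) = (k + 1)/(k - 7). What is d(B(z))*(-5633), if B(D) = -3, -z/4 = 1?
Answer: -5633/5 ≈ -1126.6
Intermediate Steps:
z = -4 (z = -4*1 = -4)
d(k) = (1 + k)/(-7 + k)
d(B(z))*(-5633) = ((1 - 3)/(-7 - 3))*(-5633) = (-2/(-10))*(-5633) = -⅒*(-2)*(-5633) = (⅕)*(-5633) = -5633/5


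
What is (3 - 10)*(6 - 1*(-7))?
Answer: -91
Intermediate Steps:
(3 - 10)*(6 - 1*(-7)) = -7*(6 + 7) = -7*13 = -91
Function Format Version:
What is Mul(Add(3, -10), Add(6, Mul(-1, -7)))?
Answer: -91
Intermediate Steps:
Mul(Add(3, -10), Add(6, Mul(-1, -7))) = Mul(-7, Add(6, 7)) = Mul(-7, 13) = -91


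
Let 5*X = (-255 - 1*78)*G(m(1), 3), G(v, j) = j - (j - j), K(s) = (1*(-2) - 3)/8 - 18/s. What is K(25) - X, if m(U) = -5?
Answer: 39691/200 ≈ 198.46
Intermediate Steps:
K(s) = -5/8 - 18/s (K(s) = (-2 - 3)*(⅛) - 18/s = -5*⅛ - 18/s = -5/8 - 18/s)
G(v, j) = j (G(v, j) = j - 1*0 = j + 0 = j)
X = -999/5 (X = ((-255 - 1*78)*3)/5 = ((-255 - 78)*3)/5 = (-333*3)/5 = (⅕)*(-999) = -999/5 ≈ -199.80)
K(25) - X = (-5/8 - 18/25) - 1*(-999/5) = (-5/8 - 18*1/25) + 999/5 = (-5/8 - 18/25) + 999/5 = -269/200 + 999/5 = 39691/200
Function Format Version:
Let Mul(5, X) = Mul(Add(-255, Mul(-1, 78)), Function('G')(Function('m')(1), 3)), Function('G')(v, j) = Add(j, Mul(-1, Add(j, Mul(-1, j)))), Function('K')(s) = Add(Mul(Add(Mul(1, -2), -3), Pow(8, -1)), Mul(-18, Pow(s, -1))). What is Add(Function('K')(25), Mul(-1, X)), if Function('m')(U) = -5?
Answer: Rational(39691, 200) ≈ 198.46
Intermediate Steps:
Function('K')(s) = Add(Rational(-5, 8), Mul(-18, Pow(s, -1))) (Function('K')(s) = Add(Mul(Add(-2, -3), Rational(1, 8)), Mul(-18, Pow(s, -1))) = Add(Mul(-5, Rational(1, 8)), Mul(-18, Pow(s, -1))) = Add(Rational(-5, 8), Mul(-18, Pow(s, -1))))
Function('G')(v, j) = j (Function('G')(v, j) = Add(j, Mul(-1, 0)) = Add(j, 0) = j)
X = Rational(-999, 5) (X = Mul(Rational(1, 5), Mul(Add(-255, Mul(-1, 78)), 3)) = Mul(Rational(1, 5), Mul(Add(-255, -78), 3)) = Mul(Rational(1, 5), Mul(-333, 3)) = Mul(Rational(1, 5), -999) = Rational(-999, 5) ≈ -199.80)
Add(Function('K')(25), Mul(-1, X)) = Add(Add(Rational(-5, 8), Mul(-18, Pow(25, -1))), Mul(-1, Rational(-999, 5))) = Add(Add(Rational(-5, 8), Mul(-18, Rational(1, 25))), Rational(999, 5)) = Add(Add(Rational(-5, 8), Rational(-18, 25)), Rational(999, 5)) = Add(Rational(-269, 200), Rational(999, 5)) = Rational(39691, 200)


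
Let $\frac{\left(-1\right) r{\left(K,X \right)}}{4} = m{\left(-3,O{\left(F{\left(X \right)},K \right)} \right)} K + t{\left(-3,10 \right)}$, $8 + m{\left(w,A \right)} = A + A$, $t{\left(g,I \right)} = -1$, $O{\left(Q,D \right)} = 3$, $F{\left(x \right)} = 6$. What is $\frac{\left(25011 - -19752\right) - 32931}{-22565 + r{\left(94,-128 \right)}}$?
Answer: $- \frac{11832}{21809} \approx -0.54253$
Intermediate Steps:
$m{\left(w,A \right)} = -8 + 2 A$ ($m{\left(w,A \right)} = -8 + \left(A + A\right) = -8 + 2 A$)
$r{\left(K,X \right)} = 4 + 8 K$ ($r{\left(K,X \right)} = - 4 \left(\left(-8 + 2 \cdot 3\right) K - 1\right) = - 4 \left(\left(-8 + 6\right) K - 1\right) = - 4 \left(- 2 K - 1\right) = - 4 \left(-1 - 2 K\right) = 4 + 8 K$)
$\frac{\left(25011 - -19752\right) - 32931}{-22565 + r{\left(94,-128 \right)}} = \frac{\left(25011 - -19752\right) - 32931}{-22565 + \left(4 + 8 \cdot 94\right)} = \frac{\left(25011 + 19752\right) - 32931}{-22565 + \left(4 + 752\right)} = \frac{44763 - 32931}{-22565 + 756} = \frac{11832}{-21809} = 11832 \left(- \frac{1}{21809}\right) = - \frac{11832}{21809}$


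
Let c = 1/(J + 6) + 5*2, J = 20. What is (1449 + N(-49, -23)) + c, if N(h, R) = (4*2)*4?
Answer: 38767/26 ≈ 1491.0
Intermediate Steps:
N(h, R) = 32 (N(h, R) = 8*4 = 32)
c = 261/26 (c = 1/(20 + 6) + 5*2 = 1/26 + 10 = 261/26 ≈ 10.038)
(1449 + N(-49, -23)) + c = (1449 + 32) + 261/26 = 1481 + 261/26 = 38767/26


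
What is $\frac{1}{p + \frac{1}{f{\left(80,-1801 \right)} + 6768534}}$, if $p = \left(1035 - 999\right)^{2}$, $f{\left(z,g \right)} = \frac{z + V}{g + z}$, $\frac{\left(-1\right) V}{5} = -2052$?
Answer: $\frac{11648636674}{15096633131225} \approx 0.0007716$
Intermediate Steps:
$V = 10260$ ($V = \left(-5\right) \left(-2052\right) = 10260$)
$f{\left(z,g \right)} = \frac{10260 + z}{g + z}$ ($f{\left(z,g \right)} = \frac{z + 10260}{g + z} = \frac{10260 + z}{g + z}$)
$p = 1296$ ($p = 36^{2} = 1296$)
$\frac{1}{p + \frac{1}{f{\left(80,-1801 \right)} + 6768534}} = \frac{1}{1296 + \frac{1}{\frac{10260 + 80}{-1801 + 80} + 6768534}} = \frac{1}{1296 + \frac{1}{\frac{1}{-1721} \cdot 10340 + 6768534}} = \frac{1}{1296 + \frac{1}{\left(- \frac{1}{1721}\right) 10340 + 6768534}} = \frac{1}{1296 + \frac{1}{- \frac{10340}{1721} + 6768534}} = \frac{1}{1296 + \frac{1}{\frac{11648636674}{1721}}} = \frac{1}{1296 + \frac{1721}{11648636674}} = \frac{1}{\frac{15096633131225}{11648636674}} = \frac{11648636674}{15096633131225}$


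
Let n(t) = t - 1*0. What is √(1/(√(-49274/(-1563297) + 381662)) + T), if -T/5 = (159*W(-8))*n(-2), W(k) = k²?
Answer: √(2264112590889101007314019840 + 74581388611*√233185722142820934)/149162777222 ≈ 319.00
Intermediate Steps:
n(t) = t (n(t) = t + 0 = t)
T = 101760 (T = -5*159*(-8)²*(-2) = -5*159*64*(-2) = -50880*(-2) = -5*(-20352) = 101760)
√(1/(√(-49274/(-1563297) + 381662)) + T) = √(1/(√(-49274/(-1563297) + 381662)) + 101760) = √(1/(√(-49274*(-1/1563297) + 381662)) + 101760) = √(1/(√(49274/1563297 + 381662)) + 101760) = √(1/(√(596651108888/1563297)) + 101760) = √(1/(2*√233185722142820934/1563297) + 101760) = √(√233185722142820934/298325554444 + 101760) = √(101760 + √233185722142820934/298325554444)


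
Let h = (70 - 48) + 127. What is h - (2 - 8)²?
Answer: 113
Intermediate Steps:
h = 149 (h = 22 + 127 = 149)
h - (2 - 8)² = 149 - (2 - 8)² = 149 - 1*(-6)² = 149 - 1*36 = 149 - 36 = 113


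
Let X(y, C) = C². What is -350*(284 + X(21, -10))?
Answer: -134400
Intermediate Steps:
-350*(284 + X(21, -10)) = -350*(284 + (-10)²) = -350*(284 + 100) = -350*384 = -134400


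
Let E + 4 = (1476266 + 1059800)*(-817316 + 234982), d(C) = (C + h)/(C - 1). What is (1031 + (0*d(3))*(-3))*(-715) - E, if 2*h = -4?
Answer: 1476836720883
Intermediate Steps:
h = -2 (h = (1/2)*(-4) = -2)
d(C) = (-2 + C)/(-1 + C) (d(C) = (C - 2)/(C - 1) = (-2 + C)/(-1 + C))
E = -1476837458048 (E = -4 + (1476266 + 1059800)*(-817316 + 234982) = -4 + 2536066*(-582334) = -4 - 1476837458044 = -1476837458048)
(1031 + (0*d(3))*(-3))*(-715) - E = (1031 + (0*((-2 + 3)/(-1 + 3)))*(-3))*(-715) - 1*(-1476837458048) = (1031 + (0*(1/2))*(-3))*(-715) + 1476837458048 = (1031 + 0*(-3))*(-715) + 1476837458048 = (1031 + 0)*(-715) + 1476837458048 = 1031*(-715) + 1476837458048 = -737165 + 1476837458048 = 1476836720883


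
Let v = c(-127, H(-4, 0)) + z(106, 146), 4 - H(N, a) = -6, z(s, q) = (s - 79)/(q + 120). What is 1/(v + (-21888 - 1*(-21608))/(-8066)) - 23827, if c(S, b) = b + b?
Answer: -514702418679/21601691 ≈ -23827.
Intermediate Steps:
z(s, q) = (-79 + s)/(120 + q)
H(N, a) = 10 (H(N, a) = 4 - 1*(-6) = 4 + 6 = 10)
c(S, b) = 2*b
v = 5347/266 (v = 2*10 + (-79 + 106)/(120 + 146) = 20 + 27/266 = 5347/266 ≈ 20.102)
1/(v + (-21888 - 1*(-21608))/(-8066)) - 23827 = 1/(5347/266 + (-21888 - 1*(-21608))/(-8066)) - 23827 = 1/(5347/266 + (-21888 + 21608)*(-1/8066)) - 23827 = 1/(5347/266 - 280*(-1/8066)) - 23827 = 1/(5347/266 + 140/4033) - 23827 = 1/(21601691/1072778) - 23827 = 1072778/21601691 - 23827 = -514702418679/21601691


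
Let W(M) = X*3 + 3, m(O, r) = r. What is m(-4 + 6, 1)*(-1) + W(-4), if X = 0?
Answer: 2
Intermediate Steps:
W(M) = 3 (W(M) = 0*3 + 3 = 0 + 3 = 3)
m(-4 + 6, 1)*(-1) + W(-4) = 1*(-1) + 3 = -1 + 3 = 2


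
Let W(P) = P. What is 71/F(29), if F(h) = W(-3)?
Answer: -71/3 ≈ -23.667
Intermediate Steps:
F(h) = -3
71/F(29) = 71/(-3) = 71*(-1/3) = -71/3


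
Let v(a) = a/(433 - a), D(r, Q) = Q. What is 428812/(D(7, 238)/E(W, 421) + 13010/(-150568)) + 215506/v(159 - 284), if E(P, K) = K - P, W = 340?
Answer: -1764408783677076/2173835875 ≈ -8.1166e+5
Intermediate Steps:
428812/(D(7, 238)/E(W, 421) + 13010/(-150568)) + 215506/v(159 - 284) = 428812/(238/(421 - 1*340) + 13010/(-150568)) + 215506/((-(159 - 284)/(-433 + (159 - 284)))) = 428812/(238/(421 - 340) + 13010*(-1/150568)) + 215506/((-1*(-125)/(-433 - 125))) = 428812/(238/81 - 6505/75284) + 215506/((-1*(-125)/(-558))) = 428812/(238*(1/81) - 6505/75284) + 215506/((-1*(-125)*(-1/558))) = 428812/(238/81 - 6505/75284) + 215506/(-125/558) = 428812/(17390687/6098004) + 215506*(-558/125) = 428812*(6098004/17390687) - 120252348/125 = 2614897291248/17390687 - 120252348/125 = -1764408783677076/2173835875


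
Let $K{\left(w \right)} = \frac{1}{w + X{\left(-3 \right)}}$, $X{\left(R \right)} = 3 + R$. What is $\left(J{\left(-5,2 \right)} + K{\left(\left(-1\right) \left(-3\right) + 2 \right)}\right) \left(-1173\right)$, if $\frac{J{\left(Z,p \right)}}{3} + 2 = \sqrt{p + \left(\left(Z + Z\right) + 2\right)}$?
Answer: $\frac{34017}{5} - 3519 i \sqrt{6} \approx 6803.4 - 8619.8 i$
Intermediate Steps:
$K{\left(w \right)} = \frac{1}{w}$ ($K{\left(w \right)} = \frac{1}{w + \left(3 - 3\right)} = \frac{1}{w + 0} = \frac{1}{w}$)
$J{\left(Z,p \right)} = -6 + 3 \sqrt{2 + p + 2 Z}$ ($J{\left(Z,p \right)} = -6 + 3 \sqrt{p + \left(\left(Z + Z\right) + 2\right)} = -6 + 3 \sqrt{p + \left(2 Z + 2\right)} = -6 + 3 \sqrt{p + \left(2 + 2 Z\right)} = -6 + 3 \sqrt{2 + p + 2 Z}$)
$\left(J{\left(-5,2 \right)} + K{\left(\left(-1\right) \left(-3\right) + 2 \right)}\right) \left(-1173\right) = \left(\left(-6 + 3 \sqrt{2 + 2 + 2 \left(-5\right)}\right) + \frac{1}{\left(-1\right) \left(-3\right) + 2}\right) \left(-1173\right) = \left(\left(-6 + 3 \sqrt{2 + 2 - 10}\right) + \frac{1}{3 + 2}\right) \left(-1173\right) = \left(\left(-6 + 3 \sqrt{-6}\right) + \frac{1}{5}\right) \left(-1173\right) = \left(\left(-6 + 3 i \sqrt{6}\right) + \frac{1}{5}\right) \left(-1173\right) = \left(- \frac{29}{5} + 3 i \sqrt{6}\right) \left(-1173\right) = \frac{34017}{5} - 3519 i \sqrt{6}$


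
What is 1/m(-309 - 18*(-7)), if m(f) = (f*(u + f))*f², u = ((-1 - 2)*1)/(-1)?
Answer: 1/1103127660 ≈ 9.0651e-10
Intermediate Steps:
u = 3 (u = -3*1*(-1) = -3*(-1) = 3)
m(f) = f³*(3 + f) (m(f) = (f*(3 + f))*f² = f³*(3 + f))
1/m(-309 - 18*(-7)) = 1/((-309 - 18*(-7))³*(3 + (-309 - 18*(-7)))) = 1/((-309 + 126)³*(3 + (-309 + 126))) = 1/((-183)³*(3 - 183)) = 1/(-6128487*(-180)) = 1/1103127660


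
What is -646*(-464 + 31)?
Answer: 279718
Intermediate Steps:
-646*(-464 + 31) = -646*(-433) = 279718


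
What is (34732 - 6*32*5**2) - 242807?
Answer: -212875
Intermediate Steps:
(34732 - 6*32*5**2) - 242807 = (34732 - 192*25) - 242807 = (34732 - 4800) - 242807 = 29932 - 242807 = -212875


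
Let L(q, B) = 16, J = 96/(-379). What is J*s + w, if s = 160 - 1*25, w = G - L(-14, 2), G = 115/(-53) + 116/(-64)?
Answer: -17412235/321392 ≈ -54.178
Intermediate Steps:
J = -96/379 (J = 96*(-1/379) = -96/379 ≈ -0.25330)
G = -3377/848 (G = 115*(-1/53) + 116*(-1/64) = -115/53 - 29/16 = -3377/848 ≈ -3.9823)
w = -16945/848 (w = -3377/848 - 1*16 = -3377/848 - 16 = -16945/848 ≈ -19.982)
s = 135 (s = 160 - 25 = 135)
J*s + w = -96/379*135 - 16945/848 = -12960/379 - 16945/848 = -17412235/321392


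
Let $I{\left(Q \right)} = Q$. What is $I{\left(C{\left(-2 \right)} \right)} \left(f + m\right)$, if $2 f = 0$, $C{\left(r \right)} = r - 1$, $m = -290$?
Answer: $870$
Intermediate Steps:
$C{\left(r \right)} = -1 + r$ ($C{\left(r \right)} = r - 1 = -1 + r$)
$f = 0$ ($f = \frac{1}{2} \cdot 0 = 0$)
$I{\left(C{\left(-2 \right)} \right)} \left(f + m\right) = \left(-1 - 2\right) \left(0 - 290\right) = \left(-3\right) \left(-290\right) = 870$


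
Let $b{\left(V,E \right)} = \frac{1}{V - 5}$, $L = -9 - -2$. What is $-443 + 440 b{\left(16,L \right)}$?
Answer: $-403$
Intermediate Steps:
$L = -7$ ($L = -9 + 2 = -7$)
$b{\left(V,E \right)} = \frac{1}{-5 + V}$
$-443 + 440 b{\left(16,L \right)} = -443 + \frac{440}{-5 + 16} = -443 + \frac{440}{11} = -443 + 440 \cdot \frac{1}{11} = -443 + 40 = -403$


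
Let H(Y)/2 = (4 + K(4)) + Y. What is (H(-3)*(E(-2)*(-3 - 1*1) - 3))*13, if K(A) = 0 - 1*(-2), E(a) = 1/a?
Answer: -78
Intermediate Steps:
E(a) = 1/a
K(A) = 2 (K(A) = 0 + 2 = 2)
H(Y) = 12 + 2*Y (H(Y) = 2*((4 + 2) + Y) = 2*(6 + Y) = 12 + 2*Y)
(H(-3)*(E(-2)*(-3 - 1*1) - 3))*13 = ((12 + 2*(-3))*((-3 - 1*1)/(-2) - 3))*13 = ((12 - 6)*(-(-3 - 1)/2 - 3))*13 = (6*(-½*(-4) - 3))*13 = (6*(2 - 3))*13 = (6*(-1))*13 = -6*13 = -78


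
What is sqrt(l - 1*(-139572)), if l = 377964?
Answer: 12*sqrt(3594) ≈ 719.40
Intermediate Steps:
sqrt(l - 1*(-139572)) = sqrt(377964 - 1*(-139572)) = sqrt(377964 + 139572) = sqrt(517536) = 12*sqrt(3594)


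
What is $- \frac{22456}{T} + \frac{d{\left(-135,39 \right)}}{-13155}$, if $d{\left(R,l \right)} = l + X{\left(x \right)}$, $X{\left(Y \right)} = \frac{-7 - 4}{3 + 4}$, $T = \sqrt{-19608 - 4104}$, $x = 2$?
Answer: $- \frac{262}{92085} + \frac{2807 i \sqrt{1482}}{741} \approx -0.0028452 + 145.83 i$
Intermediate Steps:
$T = 4 i \sqrt{1482}$ ($T = \sqrt{-23712} = 4 i \sqrt{1482} \approx 153.99 i$)
$X{\left(Y \right)} = - \frac{11}{7}$
$d{\left(R,l \right)} = - \frac{11}{7} + l$ ($d{\left(R,l \right)} = l - \frac{11}{7} = - \frac{11}{7} + l$)
$- \frac{22456}{T} + \frac{d{\left(-135,39 \right)}}{-13155} = - \frac{22456}{4 i \sqrt{1482}} + \frac{- \frac{11}{7} + 39}{-13155} = - 22456 \left(- \frac{i \sqrt{1482}}{5928}\right) + \frac{262}{7} \left(- \frac{1}{13155}\right) = \frac{2807 i \sqrt{1482}}{741} - \frac{262}{92085} = - \frac{262}{92085} + \frac{2807 i \sqrt{1482}}{741}$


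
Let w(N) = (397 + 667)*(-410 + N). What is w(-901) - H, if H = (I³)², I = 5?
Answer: -1410529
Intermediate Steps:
H = 15625 (H = (5³)² = 125² = 15625)
w(N) = -436240 + 1064*N (w(N) = 1064*(-410 + N) = -436240 + 1064*N)
w(-901) - H = (-436240 + 1064*(-901)) - 1*15625 = (-436240 - 958664) - 15625 = -1394904 - 15625 = -1410529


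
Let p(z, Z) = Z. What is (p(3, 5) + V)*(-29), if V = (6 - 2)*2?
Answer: -377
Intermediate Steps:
V = 8 (V = 4*2 = 8)
(p(3, 5) + V)*(-29) = (5 + 8)*(-29) = 13*(-29) = -377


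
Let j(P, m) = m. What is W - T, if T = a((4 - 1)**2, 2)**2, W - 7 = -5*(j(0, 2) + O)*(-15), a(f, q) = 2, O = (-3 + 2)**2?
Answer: 228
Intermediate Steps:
O = 1 (O = (-1)**2 = 1)
W = 232 (W = 7 - 5*(2 + 1)*(-15) = 7 - 5*3*(-15) = 7 - 15*(-15) = 7 + 225 = 232)
T = 4 (T = 2**2 = 4)
W - T = 232 - 1*4 = 232 - 4 = 228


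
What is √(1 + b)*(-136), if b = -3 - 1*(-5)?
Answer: -136*√3 ≈ -235.56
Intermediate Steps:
b = 2 (b = -3 + 5 = 2)
√(1 + b)*(-136) = √(1 + 2)*(-136) = √3*(-136) = -136*√3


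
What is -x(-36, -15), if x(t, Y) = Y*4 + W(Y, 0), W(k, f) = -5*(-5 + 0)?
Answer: 35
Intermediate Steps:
W(k, f) = 25 (W(k, f) = -5*(-5) = 25)
x(t, Y) = 25 + 4*Y (x(t, Y) = Y*4 + 25 = 4*Y + 25 = 25 + 4*Y)
-x(-36, -15) = -(25 + 4*(-15)) = -(25 - 60) = -1*(-35) = 35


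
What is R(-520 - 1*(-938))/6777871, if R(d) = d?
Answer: 418/6777871 ≈ 6.1671e-5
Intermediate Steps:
R(-520 - 1*(-938))/6777871 = (-520 - 1*(-938))/6777871 = (-520 + 938)*(1/6777871) = 418*(1/6777871) = 418/6777871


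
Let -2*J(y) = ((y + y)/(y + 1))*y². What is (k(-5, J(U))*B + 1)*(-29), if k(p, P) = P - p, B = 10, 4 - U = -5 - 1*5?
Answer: 154715/3 ≈ 51572.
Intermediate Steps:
U = 14 (U = 4 - (-5 - 1*5) = 4 - (-5 - 5) = 4 - 1*(-10) = 4 + 10 = 14)
J(y) = -y³/(1 + y) (J(y) = -(y + y)/(y + 1)*y²/2 = -(2*y)/(1 + y)*y²/2 = -2*y/(1 + y)*y²/2 = -y³/(1 + y))
(k(-5, J(U))*B + 1)*(-29) = ((-1*14³/(1 + 14) - 1*(-5))*10 + 1)*(-29) = ((-1*2744/15 + 5)*10 + 1)*(-29) = ((-1*2744*1/15 + 5)*10 + 1)*(-29) = ((-2744/15 + 5)*10 + 1)*(-29) = (-2669/15*10 + 1)*(-29) = (-5338/3 + 1)*(-29) = -5335/3*(-29) = 154715/3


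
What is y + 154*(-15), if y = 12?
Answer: -2298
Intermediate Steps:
y + 154*(-15) = 12 + 154*(-15) = 12 - 2310 = -2298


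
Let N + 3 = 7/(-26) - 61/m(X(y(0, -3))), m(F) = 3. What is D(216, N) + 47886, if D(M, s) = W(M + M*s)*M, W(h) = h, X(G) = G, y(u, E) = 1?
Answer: -13086570/13 ≈ -1.0067e+6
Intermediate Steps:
N = -1841/78 (N = -3 + (7/(-26) - 61/3) = -3 + (7*(-1/26) - 61*⅓) = -3 + (-7/26 - 61/3) = -3 - 1607/78 = -1841/78 ≈ -23.603)
D(M, s) = M*(M + M*s) (D(M, s) = (M + M*s)*M = M*(M + M*s))
D(216, N) + 47886 = 216²*(1 - 1841/78) + 47886 = 46656*(-1763/78) + 47886 = -13709088/13 + 47886 = -13086570/13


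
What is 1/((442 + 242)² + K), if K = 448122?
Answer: 1/915978 ≈ 1.0917e-6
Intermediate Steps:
1/((442 + 242)² + K) = 1/((442 + 242)² + 448122) = 1/(684² + 448122) = 1/(467856 + 448122) = 1/915978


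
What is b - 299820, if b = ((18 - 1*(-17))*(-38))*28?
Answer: -337060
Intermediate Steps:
b = -37240 (b = ((18 + 17)*(-38))*28 = (35*(-38))*28 = -1330*28 = -37240)
b - 299820 = -37240 - 299820 = -337060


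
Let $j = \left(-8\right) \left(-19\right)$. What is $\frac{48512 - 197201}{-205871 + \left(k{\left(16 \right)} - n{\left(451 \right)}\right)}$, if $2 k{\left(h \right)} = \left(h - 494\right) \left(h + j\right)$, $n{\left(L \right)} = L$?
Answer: $\frac{16521}{27386} \approx 0.60326$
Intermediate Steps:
$j = 152$
$k{\left(h \right)} = \frac{\left(-494 + h\right) \left(152 + h\right)}{2}$ ($k{\left(h \right)} = \frac{\left(h - 494\right) \left(h + 152\right)}{2} = \frac{\left(-494 + h\right) \left(152 + h\right)}{2}$)
$\frac{48512 - 197201}{-205871 + \left(k{\left(16 \right)} - n{\left(451 \right)}\right)} = \frac{48512 - 197201}{-205871 - 40603} = - \frac{148689}{-205871 - 40603} = - \frac{148689}{-246474} = \left(-148689\right) \left(- \frac{1}{246474}\right) = \frac{16521}{27386}$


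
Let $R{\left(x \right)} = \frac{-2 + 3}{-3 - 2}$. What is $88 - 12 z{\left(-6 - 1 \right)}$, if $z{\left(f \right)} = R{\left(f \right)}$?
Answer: $\frac{452}{5} \approx 90.4$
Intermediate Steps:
$R{\left(x \right)} = - \frac{1}{5}$ ($R{\left(x \right)} = 1 \frac{1}{-5} = 1 \left(- \frac{1}{5}\right) = - \frac{1}{5}$)
$z{\left(f \right)} = - \frac{1}{5}$
$88 - 12 z{\left(-6 - 1 \right)} = 88 - - \frac{12}{5} = 88 + \frac{12}{5} = \frac{452}{5}$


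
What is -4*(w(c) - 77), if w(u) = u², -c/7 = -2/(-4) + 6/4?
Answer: -476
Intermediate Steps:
c = -14 (c = -7*(-2/(-4) + 6/4) = -7*(-2*(-¼) + 6*(¼)) = -7*(½ + 3/2) = -7*2 = -14)
-4*(w(c) - 77) = -4*((-14)² - 77) = -4*(196 - 77) = -4*119 = -476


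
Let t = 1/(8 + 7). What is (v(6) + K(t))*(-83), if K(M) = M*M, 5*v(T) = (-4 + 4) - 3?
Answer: 11122/225 ≈ 49.431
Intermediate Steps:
v(T) = -⅗ (v(T) = ((-4 + 4) - 3)/5 = (0 - 3)/5 = (⅕)*(-3) = -⅗)
t = 1/15 ≈ 0.066667
K(M) = M²
(v(6) + K(t))*(-83) = (-⅗ + (1/15)²)*(-83) = (-⅗ + 1/225)*(-83) = -134/225*(-83) = 11122/225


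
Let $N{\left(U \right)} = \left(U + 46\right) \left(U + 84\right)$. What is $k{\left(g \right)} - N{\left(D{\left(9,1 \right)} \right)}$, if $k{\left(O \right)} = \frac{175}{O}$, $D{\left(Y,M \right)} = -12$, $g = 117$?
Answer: $- \frac{286241}{117} \approx -2446.5$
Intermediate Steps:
$N{\left(U \right)} = \left(46 + U\right) \left(84 + U\right)$
$k{\left(g \right)} - N{\left(D{\left(9,1 \right)} \right)} = \frac{175}{117} - \left(3864 + \left(-12\right)^{2} + 130 \left(-12\right)\right) = 175 \cdot \frac{1}{117} - \left(3864 + 144 - 1560\right) = \frac{175}{117} - 2448 = - \frac{286241}{117}$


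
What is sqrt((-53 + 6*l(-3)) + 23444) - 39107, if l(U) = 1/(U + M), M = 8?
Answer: -39107 + sqrt(584805)/5 ≈ -38954.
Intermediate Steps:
l(U) = 1/(8 + U) (l(U) = 1/(U + 8) = 1/(8 + U))
sqrt((-53 + 6*l(-3)) + 23444) - 39107 = sqrt((-53 + 6/(8 - 3)) + 23444) - 39107 = sqrt((-53 + 6/5) + 23444) - 39107 = sqrt(-259/5 + 23444) - 39107 = sqrt(116961/5) - 39107 = sqrt(584805)/5 - 39107 = -39107 + sqrt(584805)/5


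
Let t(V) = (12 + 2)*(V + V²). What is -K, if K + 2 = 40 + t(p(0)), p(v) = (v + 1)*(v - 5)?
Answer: -318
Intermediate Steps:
p(v) = (1 + v)*(-5 + v)
t(V) = 14*V + 14*V² (t(V) = 14*(V + V²) = 14*V + 14*V²)
K = 318 (K = -2 + (40 + 14*(-5 + 0² - 4*0)*(1 + (-5 + 0² - 4*0))) = -2 + (40 + 14*(-5 + 0 + 0)*(1 + (-5 + 0 + 0))) = -2 + (40 + 14*(-5)*(1 - 5)) = -2 + (40 + 14*(-5)*(-4)) = -2 + (40 + 280) = -2 + 320 = 318)
-K = -1*318 = -318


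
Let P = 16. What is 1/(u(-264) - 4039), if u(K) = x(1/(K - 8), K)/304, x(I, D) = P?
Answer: -19/76740 ≈ -0.00024759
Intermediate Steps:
x(I, D) = 16
u(K) = 1/19 (u(K) = 16/304 = 16*(1/304) = 1/19)
1/(u(-264) - 4039) = 1/(1/19 - 4039) = 1/(-76740/19) = -19/76740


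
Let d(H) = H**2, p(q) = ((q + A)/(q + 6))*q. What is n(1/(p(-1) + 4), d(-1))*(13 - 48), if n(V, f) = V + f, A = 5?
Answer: -735/16 ≈ -45.938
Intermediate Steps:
p(q) = q*(5 + q)/(6 + q) (p(q) = ((q + 5)/(q + 6))*q = ((5 + q)/(6 + q))*q = q*(5 + q)/(6 + q))
n(1/(p(-1) + 4), d(-1))*(13 - 48) = (1/(-(5 - 1)/(6 - 1) + 4) + (-1)**2)*(13 - 48) = (1/(-1*4/5 + 4) + 1)*(-35) = (1/(-1*1/5*4 + 4) + 1)*(-35) = (1/(-4/5 + 4) + 1)*(-35) = (1/(16/5) + 1)*(-35) = (5/16 + 1)*(-35) = (21/16)*(-35) = -735/16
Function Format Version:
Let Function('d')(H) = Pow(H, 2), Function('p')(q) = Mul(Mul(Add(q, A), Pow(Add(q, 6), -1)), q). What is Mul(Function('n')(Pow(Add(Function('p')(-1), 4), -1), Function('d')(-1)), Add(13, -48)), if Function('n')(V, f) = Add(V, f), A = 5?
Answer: Rational(-735, 16) ≈ -45.938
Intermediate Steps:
Function('p')(q) = Mul(q, Pow(Add(6, q), -1), Add(5, q)) (Function('p')(q) = Mul(Mul(Add(q, 5), Pow(Add(q, 6), -1)), q) = Mul(Mul(Add(5, q), Pow(Add(6, q), -1)), q) = Mul(Mul(Pow(Add(6, q), -1), Add(5, q)), q) = Mul(q, Pow(Add(6, q), -1), Add(5, q)))
Mul(Function('n')(Pow(Add(Function('p')(-1), 4), -1), Function('d')(-1)), Add(13, -48)) = Mul(Add(Pow(Add(Mul(-1, Pow(Add(6, -1), -1), Add(5, -1)), 4), -1), Pow(-1, 2)), Add(13, -48)) = Mul(Add(Pow(Add(Mul(-1, Pow(5, -1), 4), 4), -1), 1), -35) = Mul(Add(Pow(Add(Mul(-1, Rational(1, 5), 4), 4), -1), 1), -35) = Mul(Add(Pow(Add(Rational(-4, 5), 4), -1), 1), -35) = Mul(Add(Pow(Rational(16, 5), -1), 1), -35) = Mul(Add(Rational(5, 16), 1), -35) = Mul(Rational(21, 16), -35) = Rational(-735, 16)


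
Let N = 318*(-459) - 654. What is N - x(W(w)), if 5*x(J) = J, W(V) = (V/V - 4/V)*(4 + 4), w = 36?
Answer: -6597784/45 ≈ -1.4662e+5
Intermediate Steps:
W(V) = 8 - 32/V (W(V) = (1 - 4/V)*8 = 8 - 32/V)
x(J) = J/5
N = -146616 (N = -145962 - 654 = -146616)
N - x(W(w)) = -146616 - (8 - 32/36)/5 = -146616 - (8 - 32*1/36)/5 = -146616 - (8 - 8/9)/5 = -146616 - 64/(5*9) = -146616 - 1*64/45 = -146616 - 64/45 = -6597784/45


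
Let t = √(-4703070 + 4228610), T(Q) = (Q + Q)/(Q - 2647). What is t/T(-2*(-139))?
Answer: -2369*I*√118615/278 ≈ -2934.9*I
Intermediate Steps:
T(Q) = 2*Q/(-2647 + Q) (T(Q) = (2*Q)/(-2647 + Q) = 2*Q/(-2647 + Q))
t = 2*I*√118615 (t = √(-474460) = 2*I*√118615 ≈ 688.81*I)
t/T(-2*(-139)) = (2*I*√118615)/((2*(-2*(-139))/(-2647 - 2*(-139)))) = (2*I*√118615)/((2*278/(-2647 + 278))) = (2*I*√118615)/((2*278/(-2369))) = (2*I*√118615)/((2*278*(-1/2369))) = (2*I*√118615)/(-556/2369) = (2*I*√118615)*(-2369/556) = -2369*I*√118615/278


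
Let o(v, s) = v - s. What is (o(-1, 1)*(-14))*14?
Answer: 392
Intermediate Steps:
(o(-1, 1)*(-14))*14 = ((-1 - 1*1)*(-14))*14 = ((-1 - 1)*(-14))*14 = -2*(-14)*14 = 28*14 = 392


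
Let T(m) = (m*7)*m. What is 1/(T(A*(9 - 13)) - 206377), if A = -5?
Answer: -1/203577 ≈ -4.9121e-6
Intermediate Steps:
T(m) = 7*m² (T(m) = (7*m)*m = 7*m²)
1/(T(A*(9 - 13)) - 206377) = 1/(7*(-5*(9 - 13))² - 206377) = 1/(7*(-5*(-4))² - 206377) = 1/(7*20² - 206377) = 1/(7*400 - 206377) = 1/(2800 - 206377) = 1/(-203577) = -1/203577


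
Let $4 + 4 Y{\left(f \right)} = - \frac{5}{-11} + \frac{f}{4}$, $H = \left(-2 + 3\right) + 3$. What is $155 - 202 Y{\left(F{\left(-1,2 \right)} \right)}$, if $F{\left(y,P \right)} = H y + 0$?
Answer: $\frac{4230}{11} \approx 384.55$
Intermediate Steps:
$H = 4$ ($H = 1 + 3 = 4$)
$F{\left(y,P \right)} = 4 y$ ($F{\left(y,P \right)} = 4 y + 0 = 4 y$)
$Y{\left(f \right)} = - \frac{39}{44} + \frac{f}{16}$ ($Y{\left(f \right)} = -1 + \frac{- \frac{5}{-11} + \frac{f}{4}}{4} = -1 + \frac{\left(-5\right) \left(- \frac{1}{11}\right) + f \frac{1}{4}}{4} = -1 + \frac{\frac{5}{11} + \frac{f}{4}}{4} = -1 + \left(\frac{5}{44} + \frac{f}{16}\right) = - \frac{39}{44} + \frac{f}{16}$)
$155 - 202 Y{\left(F{\left(-1,2 \right)} \right)} = 155 - 202 \left(- \frac{39}{44} + \frac{4 \left(-1\right)}{16}\right) = 155 - 202 \left(- \frac{39}{44} + \frac{1}{16} \left(-4\right)\right) = 155 - 202 \left(- \frac{39}{44} - \frac{1}{4}\right) = 155 - - \frac{2525}{11} = 155 + \frac{2525}{11} = \frac{4230}{11}$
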